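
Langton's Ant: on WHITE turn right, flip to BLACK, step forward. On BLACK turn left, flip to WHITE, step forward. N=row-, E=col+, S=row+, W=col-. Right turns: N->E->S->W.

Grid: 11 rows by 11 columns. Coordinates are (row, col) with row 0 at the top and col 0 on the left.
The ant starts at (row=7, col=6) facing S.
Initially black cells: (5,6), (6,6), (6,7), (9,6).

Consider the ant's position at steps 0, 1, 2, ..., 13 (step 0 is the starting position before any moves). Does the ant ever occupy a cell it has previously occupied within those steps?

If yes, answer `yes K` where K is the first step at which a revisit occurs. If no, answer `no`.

Step 1: on WHITE (7,6): turn R to W, flip to black, move to (7,5). |black|=5 — new cell
Step 2: on WHITE (7,5): turn R to N, flip to black, move to (6,5). |black|=6 — new cell
Step 3: on WHITE (6,5): turn R to E, flip to black, move to (6,6). |black|=7 — new cell
Step 4: on BLACK (6,6): turn L to N, flip to white, move to (5,6). |black|=6 — new cell
Step 5: on BLACK (5,6): turn L to W, flip to white, move to (5,5). |black|=5 — new cell
Step 6: on WHITE (5,5): turn R to N, flip to black, move to (4,5). |black|=6 — new cell
Step 7: on WHITE (4,5): turn R to E, flip to black, move to (4,6). |black|=7 — new cell
Step 8: on WHITE (4,6): turn R to S, flip to black, move to (5,6). |black|=8 — REVISIT

Answer: yes 8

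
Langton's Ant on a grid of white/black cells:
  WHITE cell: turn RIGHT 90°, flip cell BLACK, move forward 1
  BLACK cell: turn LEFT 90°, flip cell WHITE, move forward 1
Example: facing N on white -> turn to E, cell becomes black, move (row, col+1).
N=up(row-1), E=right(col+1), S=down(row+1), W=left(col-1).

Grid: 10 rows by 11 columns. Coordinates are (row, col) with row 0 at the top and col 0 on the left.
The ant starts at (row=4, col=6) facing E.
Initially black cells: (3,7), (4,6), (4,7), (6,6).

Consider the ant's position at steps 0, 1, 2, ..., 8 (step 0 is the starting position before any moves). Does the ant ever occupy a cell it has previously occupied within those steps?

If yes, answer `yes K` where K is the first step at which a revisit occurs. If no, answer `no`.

Answer: yes 6

Derivation:
Step 1: on BLACK (4,6): turn L to N, flip to white, move to (3,6). |black|=3 — new cell
Step 2: on WHITE (3,6): turn R to E, flip to black, move to (3,7). |black|=4 — new cell
Step 3: on BLACK (3,7): turn L to N, flip to white, move to (2,7). |black|=3 — new cell
Step 4: on WHITE (2,7): turn R to E, flip to black, move to (2,8). |black|=4 — new cell
Step 5: on WHITE (2,8): turn R to S, flip to black, move to (3,8). |black|=5 — new cell
Step 6: on WHITE (3,8): turn R to W, flip to black, move to (3,7). |black|=6 — REVISIT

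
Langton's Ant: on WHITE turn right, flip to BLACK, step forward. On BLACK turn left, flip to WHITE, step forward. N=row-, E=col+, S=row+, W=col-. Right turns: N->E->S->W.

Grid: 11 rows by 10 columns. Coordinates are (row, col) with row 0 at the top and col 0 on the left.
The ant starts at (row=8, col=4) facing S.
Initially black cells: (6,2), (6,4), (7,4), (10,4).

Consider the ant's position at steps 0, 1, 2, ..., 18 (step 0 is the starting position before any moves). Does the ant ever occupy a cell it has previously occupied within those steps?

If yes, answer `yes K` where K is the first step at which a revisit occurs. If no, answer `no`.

Answer: yes 8

Derivation:
Step 1: on WHITE (8,4): turn R to W, flip to black, move to (8,3). |black|=5 — new cell
Step 2: on WHITE (8,3): turn R to N, flip to black, move to (7,3). |black|=6 — new cell
Step 3: on WHITE (7,3): turn R to E, flip to black, move to (7,4). |black|=7 — new cell
Step 4: on BLACK (7,4): turn L to N, flip to white, move to (6,4). |black|=6 — new cell
Step 5: on BLACK (6,4): turn L to W, flip to white, move to (6,3). |black|=5 — new cell
Step 6: on WHITE (6,3): turn R to N, flip to black, move to (5,3). |black|=6 — new cell
Step 7: on WHITE (5,3): turn R to E, flip to black, move to (5,4). |black|=7 — new cell
Step 8: on WHITE (5,4): turn R to S, flip to black, move to (6,4). |black|=8 — REVISIT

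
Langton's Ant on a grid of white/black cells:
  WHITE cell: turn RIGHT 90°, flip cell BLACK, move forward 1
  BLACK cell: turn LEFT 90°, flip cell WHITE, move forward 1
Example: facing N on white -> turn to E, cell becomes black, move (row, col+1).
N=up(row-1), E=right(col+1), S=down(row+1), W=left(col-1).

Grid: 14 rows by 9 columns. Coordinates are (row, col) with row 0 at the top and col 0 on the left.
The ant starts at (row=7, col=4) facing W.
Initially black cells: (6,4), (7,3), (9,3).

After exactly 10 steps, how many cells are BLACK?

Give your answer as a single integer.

Answer: 3

Derivation:
Step 1: on WHITE (7,4): turn R to N, flip to black, move to (6,4). |black|=4
Step 2: on BLACK (6,4): turn L to W, flip to white, move to (6,3). |black|=3
Step 3: on WHITE (6,3): turn R to N, flip to black, move to (5,3). |black|=4
Step 4: on WHITE (5,3): turn R to E, flip to black, move to (5,4). |black|=5
Step 5: on WHITE (5,4): turn R to S, flip to black, move to (6,4). |black|=6
Step 6: on WHITE (6,4): turn R to W, flip to black, move to (6,3). |black|=7
Step 7: on BLACK (6,3): turn L to S, flip to white, move to (7,3). |black|=6
Step 8: on BLACK (7,3): turn L to E, flip to white, move to (7,4). |black|=5
Step 9: on BLACK (7,4): turn L to N, flip to white, move to (6,4). |black|=4
Step 10: on BLACK (6,4): turn L to W, flip to white, move to (6,3). |black|=3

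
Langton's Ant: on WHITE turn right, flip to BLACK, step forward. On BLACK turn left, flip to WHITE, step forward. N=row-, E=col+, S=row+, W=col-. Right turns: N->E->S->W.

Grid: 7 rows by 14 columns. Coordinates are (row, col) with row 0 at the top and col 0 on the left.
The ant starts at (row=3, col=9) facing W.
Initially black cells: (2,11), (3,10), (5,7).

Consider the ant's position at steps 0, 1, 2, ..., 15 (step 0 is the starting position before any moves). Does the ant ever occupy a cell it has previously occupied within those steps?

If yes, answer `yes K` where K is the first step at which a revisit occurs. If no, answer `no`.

Step 1: on WHITE (3,9): turn R to N, flip to black, move to (2,9). |black|=4 — new cell
Step 2: on WHITE (2,9): turn R to E, flip to black, move to (2,10). |black|=5 — new cell
Step 3: on WHITE (2,10): turn R to S, flip to black, move to (3,10). |black|=6 — new cell
Step 4: on BLACK (3,10): turn L to E, flip to white, move to (3,11). |black|=5 — new cell
Step 5: on WHITE (3,11): turn R to S, flip to black, move to (4,11). |black|=6 — new cell
Step 6: on WHITE (4,11): turn R to W, flip to black, move to (4,10). |black|=7 — new cell
Step 7: on WHITE (4,10): turn R to N, flip to black, move to (3,10). |black|=8 — REVISIT

Answer: yes 7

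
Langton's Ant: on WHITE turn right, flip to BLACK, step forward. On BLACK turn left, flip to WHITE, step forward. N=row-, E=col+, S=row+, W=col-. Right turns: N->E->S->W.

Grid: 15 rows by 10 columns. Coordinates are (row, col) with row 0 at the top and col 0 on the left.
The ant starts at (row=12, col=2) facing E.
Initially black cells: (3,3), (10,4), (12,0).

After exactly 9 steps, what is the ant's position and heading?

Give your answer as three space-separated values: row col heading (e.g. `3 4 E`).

Answer: 11 2 N

Derivation:
Step 1: on WHITE (12,2): turn R to S, flip to black, move to (13,2). |black|=4
Step 2: on WHITE (13,2): turn R to W, flip to black, move to (13,1). |black|=5
Step 3: on WHITE (13,1): turn R to N, flip to black, move to (12,1). |black|=6
Step 4: on WHITE (12,1): turn R to E, flip to black, move to (12,2). |black|=7
Step 5: on BLACK (12,2): turn L to N, flip to white, move to (11,2). |black|=6
Step 6: on WHITE (11,2): turn R to E, flip to black, move to (11,3). |black|=7
Step 7: on WHITE (11,3): turn R to S, flip to black, move to (12,3). |black|=8
Step 8: on WHITE (12,3): turn R to W, flip to black, move to (12,2). |black|=9
Step 9: on WHITE (12,2): turn R to N, flip to black, move to (11,2). |black|=10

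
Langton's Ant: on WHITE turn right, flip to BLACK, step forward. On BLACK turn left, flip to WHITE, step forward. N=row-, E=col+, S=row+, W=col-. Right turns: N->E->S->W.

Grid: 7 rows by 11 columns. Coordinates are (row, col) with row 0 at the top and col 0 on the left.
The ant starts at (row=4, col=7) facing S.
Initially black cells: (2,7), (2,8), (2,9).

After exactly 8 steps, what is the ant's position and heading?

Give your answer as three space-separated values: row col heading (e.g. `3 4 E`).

Answer: 4 7 N

Derivation:
Step 1: on WHITE (4,7): turn R to W, flip to black, move to (4,6). |black|=4
Step 2: on WHITE (4,6): turn R to N, flip to black, move to (3,6). |black|=5
Step 3: on WHITE (3,6): turn R to E, flip to black, move to (3,7). |black|=6
Step 4: on WHITE (3,7): turn R to S, flip to black, move to (4,7). |black|=7
Step 5: on BLACK (4,7): turn L to E, flip to white, move to (4,8). |black|=6
Step 6: on WHITE (4,8): turn R to S, flip to black, move to (5,8). |black|=7
Step 7: on WHITE (5,8): turn R to W, flip to black, move to (5,7). |black|=8
Step 8: on WHITE (5,7): turn R to N, flip to black, move to (4,7). |black|=9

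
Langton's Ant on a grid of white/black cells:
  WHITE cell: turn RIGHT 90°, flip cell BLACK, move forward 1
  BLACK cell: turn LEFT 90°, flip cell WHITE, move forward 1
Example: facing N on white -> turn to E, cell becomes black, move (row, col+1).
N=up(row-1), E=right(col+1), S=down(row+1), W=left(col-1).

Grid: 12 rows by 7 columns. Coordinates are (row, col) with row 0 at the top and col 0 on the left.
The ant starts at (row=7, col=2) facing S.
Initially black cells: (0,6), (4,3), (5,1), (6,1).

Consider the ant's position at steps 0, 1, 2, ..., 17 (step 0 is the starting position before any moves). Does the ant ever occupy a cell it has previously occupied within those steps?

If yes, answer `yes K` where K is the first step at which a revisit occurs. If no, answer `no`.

Answer: yes 9

Derivation:
Step 1: on WHITE (7,2): turn R to W, flip to black, move to (7,1). |black|=5 — new cell
Step 2: on WHITE (7,1): turn R to N, flip to black, move to (6,1). |black|=6 — new cell
Step 3: on BLACK (6,1): turn L to W, flip to white, move to (6,0). |black|=5 — new cell
Step 4: on WHITE (6,0): turn R to N, flip to black, move to (5,0). |black|=6 — new cell
Step 5: on WHITE (5,0): turn R to E, flip to black, move to (5,1). |black|=7 — new cell
Step 6: on BLACK (5,1): turn L to N, flip to white, move to (4,1). |black|=6 — new cell
Step 7: on WHITE (4,1): turn R to E, flip to black, move to (4,2). |black|=7 — new cell
Step 8: on WHITE (4,2): turn R to S, flip to black, move to (5,2). |black|=8 — new cell
Step 9: on WHITE (5,2): turn R to W, flip to black, move to (5,1). |black|=9 — REVISIT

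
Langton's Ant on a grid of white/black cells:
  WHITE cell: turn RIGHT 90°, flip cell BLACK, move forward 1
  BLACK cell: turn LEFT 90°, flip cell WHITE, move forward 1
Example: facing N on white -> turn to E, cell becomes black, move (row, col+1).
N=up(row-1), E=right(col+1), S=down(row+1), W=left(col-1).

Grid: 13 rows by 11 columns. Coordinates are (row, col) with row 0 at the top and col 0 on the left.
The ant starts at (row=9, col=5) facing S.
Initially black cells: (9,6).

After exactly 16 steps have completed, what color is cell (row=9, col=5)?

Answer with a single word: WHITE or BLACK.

Answer: BLACK

Derivation:
Step 1: on WHITE (9,5): turn R to W, flip to black, move to (9,4). |black|=2
Step 2: on WHITE (9,4): turn R to N, flip to black, move to (8,4). |black|=3
Step 3: on WHITE (8,4): turn R to E, flip to black, move to (8,5). |black|=4
Step 4: on WHITE (8,5): turn R to S, flip to black, move to (9,5). |black|=5
Step 5: on BLACK (9,5): turn L to E, flip to white, move to (9,6). |black|=4
Step 6: on BLACK (9,6): turn L to N, flip to white, move to (8,6). |black|=3
Step 7: on WHITE (8,6): turn R to E, flip to black, move to (8,7). |black|=4
Step 8: on WHITE (8,7): turn R to S, flip to black, move to (9,7). |black|=5
Step 9: on WHITE (9,7): turn R to W, flip to black, move to (9,6). |black|=6
Step 10: on WHITE (9,6): turn R to N, flip to black, move to (8,6). |black|=7
Step 11: on BLACK (8,6): turn L to W, flip to white, move to (8,5). |black|=6
Step 12: on BLACK (8,5): turn L to S, flip to white, move to (9,5). |black|=5
Step 13: on WHITE (9,5): turn R to W, flip to black, move to (9,4). |black|=6
Step 14: on BLACK (9,4): turn L to S, flip to white, move to (10,4). |black|=5
Step 15: on WHITE (10,4): turn R to W, flip to black, move to (10,3). |black|=6
Step 16: on WHITE (10,3): turn R to N, flip to black, move to (9,3). |black|=7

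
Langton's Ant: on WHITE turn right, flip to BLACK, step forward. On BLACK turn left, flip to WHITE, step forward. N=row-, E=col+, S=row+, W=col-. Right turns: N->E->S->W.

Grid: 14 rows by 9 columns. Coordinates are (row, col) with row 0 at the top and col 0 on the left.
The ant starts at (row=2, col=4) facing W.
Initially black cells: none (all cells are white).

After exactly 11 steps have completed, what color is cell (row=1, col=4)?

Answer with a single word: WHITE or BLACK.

Step 1: on WHITE (2,4): turn R to N, flip to black, move to (1,4). |black|=1
Step 2: on WHITE (1,4): turn R to E, flip to black, move to (1,5). |black|=2
Step 3: on WHITE (1,5): turn R to S, flip to black, move to (2,5). |black|=3
Step 4: on WHITE (2,5): turn R to W, flip to black, move to (2,4). |black|=4
Step 5: on BLACK (2,4): turn L to S, flip to white, move to (3,4). |black|=3
Step 6: on WHITE (3,4): turn R to W, flip to black, move to (3,3). |black|=4
Step 7: on WHITE (3,3): turn R to N, flip to black, move to (2,3). |black|=5
Step 8: on WHITE (2,3): turn R to E, flip to black, move to (2,4). |black|=6
Step 9: on WHITE (2,4): turn R to S, flip to black, move to (3,4). |black|=7
Step 10: on BLACK (3,4): turn L to E, flip to white, move to (3,5). |black|=6
Step 11: on WHITE (3,5): turn R to S, flip to black, move to (4,5). |black|=7

Answer: BLACK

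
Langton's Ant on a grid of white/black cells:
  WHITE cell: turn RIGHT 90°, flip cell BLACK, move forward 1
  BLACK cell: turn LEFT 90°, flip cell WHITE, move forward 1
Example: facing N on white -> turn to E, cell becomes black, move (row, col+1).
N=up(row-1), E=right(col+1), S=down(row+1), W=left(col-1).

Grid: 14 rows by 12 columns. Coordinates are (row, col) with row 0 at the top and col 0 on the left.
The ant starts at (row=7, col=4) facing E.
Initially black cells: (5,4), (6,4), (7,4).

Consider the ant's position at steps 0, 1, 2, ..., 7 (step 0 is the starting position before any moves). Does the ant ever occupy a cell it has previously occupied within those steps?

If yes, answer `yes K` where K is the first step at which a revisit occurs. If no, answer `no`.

Step 1: on BLACK (7,4): turn L to N, flip to white, move to (6,4). |black|=2 — new cell
Step 2: on BLACK (6,4): turn L to W, flip to white, move to (6,3). |black|=1 — new cell
Step 3: on WHITE (6,3): turn R to N, flip to black, move to (5,3). |black|=2 — new cell
Step 4: on WHITE (5,3): turn R to E, flip to black, move to (5,4). |black|=3 — new cell
Step 5: on BLACK (5,4): turn L to N, flip to white, move to (4,4). |black|=2 — new cell
Step 6: on WHITE (4,4): turn R to E, flip to black, move to (4,5). |black|=3 — new cell
Step 7: on WHITE (4,5): turn R to S, flip to black, move to (5,5). |black|=4 — new cell
No revisit within 7 steps.

Answer: no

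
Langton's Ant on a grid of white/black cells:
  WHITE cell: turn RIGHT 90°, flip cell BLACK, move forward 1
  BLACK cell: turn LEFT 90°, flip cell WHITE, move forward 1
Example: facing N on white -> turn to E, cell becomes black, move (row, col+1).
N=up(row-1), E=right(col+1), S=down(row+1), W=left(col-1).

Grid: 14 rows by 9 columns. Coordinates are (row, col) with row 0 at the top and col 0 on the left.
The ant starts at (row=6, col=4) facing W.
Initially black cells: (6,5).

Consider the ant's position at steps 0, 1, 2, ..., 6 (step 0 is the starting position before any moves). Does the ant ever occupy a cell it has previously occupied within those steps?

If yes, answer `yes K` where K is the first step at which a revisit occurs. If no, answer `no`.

Answer: no

Derivation:
Step 1: on WHITE (6,4): turn R to N, flip to black, move to (5,4). |black|=2 — new cell
Step 2: on WHITE (5,4): turn R to E, flip to black, move to (5,5). |black|=3 — new cell
Step 3: on WHITE (5,5): turn R to S, flip to black, move to (6,5). |black|=4 — new cell
Step 4: on BLACK (6,5): turn L to E, flip to white, move to (6,6). |black|=3 — new cell
Step 5: on WHITE (6,6): turn R to S, flip to black, move to (7,6). |black|=4 — new cell
Step 6: on WHITE (7,6): turn R to W, flip to black, move to (7,5). |black|=5 — new cell
No revisit within 6 steps.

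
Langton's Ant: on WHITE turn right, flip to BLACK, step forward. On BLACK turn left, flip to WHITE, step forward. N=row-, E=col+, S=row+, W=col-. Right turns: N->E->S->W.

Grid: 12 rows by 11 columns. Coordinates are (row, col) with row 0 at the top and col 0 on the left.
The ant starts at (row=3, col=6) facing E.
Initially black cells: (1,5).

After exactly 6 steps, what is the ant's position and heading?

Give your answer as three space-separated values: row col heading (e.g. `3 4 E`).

Step 1: on WHITE (3,6): turn R to S, flip to black, move to (4,6). |black|=2
Step 2: on WHITE (4,6): turn R to W, flip to black, move to (4,5). |black|=3
Step 3: on WHITE (4,5): turn R to N, flip to black, move to (3,5). |black|=4
Step 4: on WHITE (3,5): turn R to E, flip to black, move to (3,6). |black|=5
Step 5: on BLACK (3,6): turn L to N, flip to white, move to (2,6). |black|=4
Step 6: on WHITE (2,6): turn R to E, flip to black, move to (2,7). |black|=5

Answer: 2 7 E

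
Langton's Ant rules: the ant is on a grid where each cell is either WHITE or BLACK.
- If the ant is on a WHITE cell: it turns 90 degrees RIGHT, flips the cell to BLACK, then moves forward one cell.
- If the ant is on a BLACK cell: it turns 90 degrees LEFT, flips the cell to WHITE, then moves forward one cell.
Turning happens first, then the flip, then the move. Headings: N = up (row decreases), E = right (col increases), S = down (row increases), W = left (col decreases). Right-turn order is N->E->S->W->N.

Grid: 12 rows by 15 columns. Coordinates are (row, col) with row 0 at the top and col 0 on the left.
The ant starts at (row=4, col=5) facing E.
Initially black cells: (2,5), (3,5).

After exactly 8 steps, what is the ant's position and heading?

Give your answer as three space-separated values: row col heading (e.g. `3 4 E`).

Step 1: on WHITE (4,5): turn R to S, flip to black, move to (5,5). |black|=3
Step 2: on WHITE (5,5): turn R to W, flip to black, move to (5,4). |black|=4
Step 3: on WHITE (5,4): turn R to N, flip to black, move to (4,4). |black|=5
Step 4: on WHITE (4,4): turn R to E, flip to black, move to (4,5). |black|=6
Step 5: on BLACK (4,5): turn L to N, flip to white, move to (3,5). |black|=5
Step 6: on BLACK (3,5): turn L to W, flip to white, move to (3,4). |black|=4
Step 7: on WHITE (3,4): turn R to N, flip to black, move to (2,4). |black|=5
Step 8: on WHITE (2,4): turn R to E, flip to black, move to (2,5). |black|=6

Answer: 2 5 E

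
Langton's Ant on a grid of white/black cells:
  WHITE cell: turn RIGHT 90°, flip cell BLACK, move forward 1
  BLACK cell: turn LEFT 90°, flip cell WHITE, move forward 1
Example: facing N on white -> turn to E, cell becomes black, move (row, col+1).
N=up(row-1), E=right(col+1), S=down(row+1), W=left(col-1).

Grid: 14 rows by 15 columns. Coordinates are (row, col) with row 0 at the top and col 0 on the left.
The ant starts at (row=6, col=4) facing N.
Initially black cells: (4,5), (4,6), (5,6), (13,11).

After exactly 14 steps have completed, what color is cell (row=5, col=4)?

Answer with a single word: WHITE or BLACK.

Step 1: on WHITE (6,4): turn R to E, flip to black, move to (6,5). |black|=5
Step 2: on WHITE (6,5): turn R to S, flip to black, move to (7,5). |black|=6
Step 3: on WHITE (7,5): turn R to W, flip to black, move to (7,4). |black|=7
Step 4: on WHITE (7,4): turn R to N, flip to black, move to (6,4). |black|=8
Step 5: on BLACK (6,4): turn L to W, flip to white, move to (6,3). |black|=7
Step 6: on WHITE (6,3): turn R to N, flip to black, move to (5,3). |black|=8
Step 7: on WHITE (5,3): turn R to E, flip to black, move to (5,4). |black|=9
Step 8: on WHITE (5,4): turn R to S, flip to black, move to (6,4). |black|=10
Step 9: on WHITE (6,4): turn R to W, flip to black, move to (6,3). |black|=11
Step 10: on BLACK (6,3): turn L to S, flip to white, move to (7,3). |black|=10
Step 11: on WHITE (7,3): turn R to W, flip to black, move to (7,2). |black|=11
Step 12: on WHITE (7,2): turn R to N, flip to black, move to (6,2). |black|=12
Step 13: on WHITE (6,2): turn R to E, flip to black, move to (6,3). |black|=13
Step 14: on WHITE (6,3): turn R to S, flip to black, move to (7,3). |black|=14

Answer: BLACK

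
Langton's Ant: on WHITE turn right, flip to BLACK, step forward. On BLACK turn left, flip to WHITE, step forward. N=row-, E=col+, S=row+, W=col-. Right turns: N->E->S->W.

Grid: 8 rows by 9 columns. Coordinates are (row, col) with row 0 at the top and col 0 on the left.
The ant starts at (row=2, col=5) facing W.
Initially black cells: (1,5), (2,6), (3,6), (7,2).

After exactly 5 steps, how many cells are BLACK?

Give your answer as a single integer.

Answer: 7

Derivation:
Step 1: on WHITE (2,5): turn R to N, flip to black, move to (1,5). |black|=5
Step 2: on BLACK (1,5): turn L to W, flip to white, move to (1,4). |black|=4
Step 3: on WHITE (1,4): turn R to N, flip to black, move to (0,4). |black|=5
Step 4: on WHITE (0,4): turn R to E, flip to black, move to (0,5). |black|=6
Step 5: on WHITE (0,5): turn R to S, flip to black, move to (1,5). |black|=7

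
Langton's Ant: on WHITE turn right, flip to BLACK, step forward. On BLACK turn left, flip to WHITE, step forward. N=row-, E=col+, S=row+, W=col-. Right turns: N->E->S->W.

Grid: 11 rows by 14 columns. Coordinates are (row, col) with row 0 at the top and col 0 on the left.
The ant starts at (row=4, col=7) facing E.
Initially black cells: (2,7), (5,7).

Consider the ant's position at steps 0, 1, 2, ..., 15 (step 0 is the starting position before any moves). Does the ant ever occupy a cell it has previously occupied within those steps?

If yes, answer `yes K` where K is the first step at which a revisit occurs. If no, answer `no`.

Answer: yes 5

Derivation:
Step 1: on WHITE (4,7): turn R to S, flip to black, move to (5,7). |black|=3 — new cell
Step 2: on BLACK (5,7): turn L to E, flip to white, move to (5,8). |black|=2 — new cell
Step 3: on WHITE (5,8): turn R to S, flip to black, move to (6,8). |black|=3 — new cell
Step 4: on WHITE (6,8): turn R to W, flip to black, move to (6,7). |black|=4 — new cell
Step 5: on WHITE (6,7): turn R to N, flip to black, move to (5,7). |black|=5 — REVISIT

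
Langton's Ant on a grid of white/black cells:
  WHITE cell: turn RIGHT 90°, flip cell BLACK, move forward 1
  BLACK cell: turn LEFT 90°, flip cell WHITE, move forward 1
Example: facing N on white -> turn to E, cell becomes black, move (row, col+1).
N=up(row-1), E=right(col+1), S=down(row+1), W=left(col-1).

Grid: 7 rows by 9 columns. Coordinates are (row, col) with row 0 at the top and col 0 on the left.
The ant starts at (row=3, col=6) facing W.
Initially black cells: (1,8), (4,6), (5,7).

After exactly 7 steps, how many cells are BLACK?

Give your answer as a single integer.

Step 1: on WHITE (3,6): turn R to N, flip to black, move to (2,6). |black|=4
Step 2: on WHITE (2,6): turn R to E, flip to black, move to (2,7). |black|=5
Step 3: on WHITE (2,7): turn R to S, flip to black, move to (3,7). |black|=6
Step 4: on WHITE (3,7): turn R to W, flip to black, move to (3,6). |black|=7
Step 5: on BLACK (3,6): turn L to S, flip to white, move to (4,6). |black|=6
Step 6: on BLACK (4,6): turn L to E, flip to white, move to (4,7). |black|=5
Step 7: on WHITE (4,7): turn R to S, flip to black, move to (5,7). |black|=6

Answer: 6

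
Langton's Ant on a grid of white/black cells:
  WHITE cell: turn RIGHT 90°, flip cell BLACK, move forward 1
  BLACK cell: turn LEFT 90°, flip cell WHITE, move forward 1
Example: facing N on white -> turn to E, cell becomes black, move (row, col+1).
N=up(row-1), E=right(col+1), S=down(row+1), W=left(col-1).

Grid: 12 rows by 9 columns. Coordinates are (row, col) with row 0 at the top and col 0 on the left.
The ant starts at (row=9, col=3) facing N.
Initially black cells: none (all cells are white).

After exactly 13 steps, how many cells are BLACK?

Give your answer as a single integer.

Answer: 9

Derivation:
Step 1: on WHITE (9,3): turn R to E, flip to black, move to (9,4). |black|=1
Step 2: on WHITE (9,4): turn R to S, flip to black, move to (10,4). |black|=2
Step 3: on WHITE (10,4): turn R to W, flip to black, move to (10,3). |black|=3
Step 4: on WHITE (10,3): turn R to N, flip to black, move to (9,3). |black|=4
Step 5: on BLACK (9,3): turn L to W, flip to white, move to (9,2). |black|=3
Step 6: on WHITE (9,2): turn R to N, flip to black, move to (8,2). |black|=4
Step 7: on WHITE (8,2): turn R to E, flip to black, move to (8,3). |black|=5
Step 8: on WHITE (8,3): turn R to S, flip to black, move to (9,3). |black|=6
Step 9: on WHITE (9,3): turn R to W, flip to black, move to (9,2). |black|=7
Step 10: on BLACK (9,2): turn L to S, flip to white, move to (10,2). |black|=6
Step 11: on WHITE (10,2): turn R to W, flip to black, move to (10,1). |black|=7
Step 12: on WHITE (10,1): turn R to N, flip to black, move to (9,1). |black|=8
Step 13: on WHITE (9,1): turn R to E, flip to black, move to (9,2). |black|=9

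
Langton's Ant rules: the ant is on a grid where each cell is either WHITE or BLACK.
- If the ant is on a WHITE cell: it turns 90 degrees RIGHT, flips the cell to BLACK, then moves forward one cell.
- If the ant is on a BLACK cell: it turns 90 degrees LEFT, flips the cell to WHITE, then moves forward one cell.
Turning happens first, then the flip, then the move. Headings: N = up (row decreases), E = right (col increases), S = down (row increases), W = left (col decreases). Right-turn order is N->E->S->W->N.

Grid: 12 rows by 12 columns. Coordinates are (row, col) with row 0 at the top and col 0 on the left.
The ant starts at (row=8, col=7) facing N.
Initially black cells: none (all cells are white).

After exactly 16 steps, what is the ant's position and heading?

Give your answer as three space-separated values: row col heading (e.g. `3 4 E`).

Answer: 8 7 N

Derivation:
Step 1: on WHITE (8,7): turn R to E, flip to black, move to (8,8). |black|=1
Step 2: on WHITE (8,8): turn R to S, flip to black, move to (9,8). |black|=2
Step 3: on WHITE (9,8): turn R to W, flip to black, move to (9,7). |black|=3
Step 4: on WHITE (9,7): turn R to N, flip to black, move to (8,7). |black|=4
Step 5: on BLACK (8,7): turn L to W, flip to white, move to (8,6). |black|=3
Step 6: on WHITE (8,6): turn R to N, flip to black, move to (7,6). |black|=4
Step 7: on WHITE (7,6): turn R to E, flip to black, move to (7,7). |black|=5
Step 8: on WHITE (7,7): turn R to S, flip to black, move to (8,7). |black|=6
Step 9: on WHITE (8,7): turn R to W, flip to black, move to (8,6). |black|=7
Step 10: on BLACK (8,6): turn L to S, flip to white, move to (9,6). |black|=6
Step 11: on WHITE (9,6): turn R to W, flip to black, move to (9,5). |black|=7
Step 12: on WHITE (9,5): turn R to N, flip to black, move to (8,5). |black|=8
Step 13: on WHITE (8,5): turn R to E, flip to black, move to (8,6). |black|=9
Step 14: on WHITE (8,6): turn R to S, flip to black, move to (9,6). |black|=10
Step 15: on BLACK (9,6): turn L to E, flip to white, move to (9,7). |black|=9
Step 16: on BLACK (9,7): turn L to N, flip to white, move to (8,7). |black|=8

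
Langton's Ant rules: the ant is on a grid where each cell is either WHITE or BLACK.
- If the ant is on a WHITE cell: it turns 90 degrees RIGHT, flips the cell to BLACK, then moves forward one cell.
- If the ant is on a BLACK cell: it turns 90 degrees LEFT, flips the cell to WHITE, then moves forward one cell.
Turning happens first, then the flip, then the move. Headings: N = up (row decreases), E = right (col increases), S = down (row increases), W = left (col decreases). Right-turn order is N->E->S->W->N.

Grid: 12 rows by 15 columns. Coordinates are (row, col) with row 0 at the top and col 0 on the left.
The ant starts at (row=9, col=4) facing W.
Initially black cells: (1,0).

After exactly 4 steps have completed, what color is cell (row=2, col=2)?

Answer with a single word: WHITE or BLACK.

Answer: WHITE

Derivation:
Step 1: on WHITE (9,4): turn R to N, flip to black, move to (8,4). |black|=2
Step 2: on WHITE (8,4): turn R to E, flip to black, move to (8,5). |black|=3
Step 3: on WHITE (8,5): turn R to S, flip to black, move to (9,5). |black|=4
Step 4: on WHITE (9,5): turn R to W, flip to black, move to (9,4). |black|=5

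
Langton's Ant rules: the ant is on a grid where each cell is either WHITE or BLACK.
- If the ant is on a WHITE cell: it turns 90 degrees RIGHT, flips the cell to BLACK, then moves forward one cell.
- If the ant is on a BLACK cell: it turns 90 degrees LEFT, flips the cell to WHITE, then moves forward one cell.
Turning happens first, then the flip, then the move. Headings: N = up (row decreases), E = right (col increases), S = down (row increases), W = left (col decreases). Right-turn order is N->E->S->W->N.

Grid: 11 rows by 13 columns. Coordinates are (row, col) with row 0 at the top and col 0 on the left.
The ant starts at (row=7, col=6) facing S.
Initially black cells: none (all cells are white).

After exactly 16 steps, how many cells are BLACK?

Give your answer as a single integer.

Answer: 8

Derivation:
Step 1: on WHITE (7,6): turn R to W, flip to black, move to (7,5). |black|=1
Step 2: on WHITE (7,5): turn R to N, flip to black, move to (6,5). |black|=2
Step 3: on WHITE (6,5): turn R to E, flip to black, move to (6,6). |black|=3
Step 4: on WHITE (6,6): turn R to S, flip to black, move to (7,6). |black|=4
Step 5: on BLACK (7,6): turn L to E, flip to white, move to (7,7). |black|=3
Step 6: on WHITE (7,7): turn R to S, flip to black, move to (8,7). |black|=4
Step 7: on WHITE (8,7): turn R to W, flip to black, move to (8,6). |black|=5
Step 8: on WHITE (8,6): turn R to N, flip to black, move to (7,6). |black|=6
Step 9: on WHITE (7,6): turn R to E, flip to black, move to (7,7). |black|=7
Step 10: on BLACK (7,7): turn L to N, flip to white, move to (6,7). |black|=6
Step 11: on WHITE (6,7): turn R to E, flip to black, move to (6,8). |black|=7
Step 12: on WHITE (6,8): turn R to S, flip to black, move to (7,8). |black|=8
Step 13: on WHITE (7,8): turn R to W, flip to black, move to (7,7). |black|=9
Step 14: on WHITE (7,7): turn R to N, flip to black, move to (6,7). |black|=10
Step 15: on BLACK (6,7): turn L to W, flip to white, move to (6,6). |black|=9
Step 16: on BLACK (6,6): turn L to S, flip to white, move to (7,6). |black|=8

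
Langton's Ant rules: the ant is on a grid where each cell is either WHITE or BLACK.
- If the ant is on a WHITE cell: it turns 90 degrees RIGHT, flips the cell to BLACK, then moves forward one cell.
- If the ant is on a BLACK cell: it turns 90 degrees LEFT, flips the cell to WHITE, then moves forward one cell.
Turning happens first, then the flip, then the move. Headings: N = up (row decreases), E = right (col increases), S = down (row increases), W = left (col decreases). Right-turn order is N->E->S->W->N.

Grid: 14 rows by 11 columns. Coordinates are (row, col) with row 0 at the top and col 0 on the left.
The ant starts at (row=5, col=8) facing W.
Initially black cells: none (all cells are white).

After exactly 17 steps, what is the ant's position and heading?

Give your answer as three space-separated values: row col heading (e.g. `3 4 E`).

Answer: 6 8 S

Derivation:
Step 1: on WHITE (5,8): turn R to N, flip to black, move to (4,8). |black|=1
Step 2: on WHITE (4,8): turn R to E, flip to black, move to (4,9). |black|=2
Step 3: on WHITE (4,9): turn R to S, flip to black, move to (5,9). |black|=3
Step 4: on WHITE (5,9): turn R to W, flip to black, move to (5,8). |black|=4
Step 5: on BLACK (5,8): turn L to S, flip to white, move to (6,8). |black|=3
Step 6: on WHITE (6,8): turn R to W, flip to black, move to (6,7). |black|=4
Step 7: on WHITE (6,7): turn R to N, flip to black, move to (5,7). |black|=5
Step 8: on WHITE (5,7): turn R to E, flip to black, move to (5,8). |black|=6
Step 9: on WHITE (5,8): turn R to S, flip to black, move to (6,8). |black|=7
Step 10: on BLACK (6,8): turn L to E, flip to white, move to (6,9). |black|=6
Step 11: on WHITE (6,9): turn R to S, flip to black, move to (7,9). |black|=7
Step 12: on WHITE (7,9): turn R to W, flip to black, move to (7,8). |black|=8
Step 13: on WHITE (7,8): turn R to N, flip to black, move to (6,8). |black|=9
Step 14: on WHITE (6,8): turn R to E, flip to black, move to (6,9). |black|=10
Step 15: on BLACK (6,9): turn L to N, flip to white, move to (5,9). |black|=9
Step 16: on BLACK (5,9): turn L to W, flip to white, move to (5,8). |black|=8
Step 17: on BLACK (5,8): turn L to S, flip to white, move to (6,8). |black|=7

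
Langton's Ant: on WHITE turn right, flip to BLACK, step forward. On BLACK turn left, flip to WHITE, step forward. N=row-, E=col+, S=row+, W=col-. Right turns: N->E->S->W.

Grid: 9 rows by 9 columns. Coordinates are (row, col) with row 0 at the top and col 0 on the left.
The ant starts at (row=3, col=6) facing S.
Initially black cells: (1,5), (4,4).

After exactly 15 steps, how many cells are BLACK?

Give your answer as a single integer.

Step 1: on WHITE (3,6): turn R to W, flip to black, move to (3,5). |black|=3
Step 2: on WHITE (3,5): turn R to N, flip to black, move to (2,5). |black|=4
Step 3: on WHITE (2,5): turn R to E, flip to black, move to (2,6). |black|=5
Step 4: on WHITE (2,6): turn R to S, flip to black, move to (3,6). |black|=6
Step 5: on BLACK (3,6): turn L to E, flip to white, move to (3,7). |black|=5
Step 6: on WHITE (3,7): turn R to S, flip to black, move to (4,7). |black|=6
Step 7: on WHITE (4,7): turn R to W, flip to black, move to (4,6). |black|=7
Step 8: on WHITE (4,6): turn R to N, flip to black, move to (3,6). |black|=8
Step 9: on WHITE (3,6): turn R to E, flip to black, move to (3,7). |black|=9
Step 10: on BLACK (3,7): turn L to N, flip to white, move to (2,7). |black|=8
Step 11: on WHITE (2,7): turn R to E, flip to black, move to (2,8). |black|=9
Step 12: on WHITE (2,8): turn R to S, flip to black, move to (3,8). |black|=10
Step 13: on WHITE (3,8): turn R to W, flip to black, move to (3,7). |black|=11
Step 14: on WHITE (3,7): turn R to N, flip to black, move to (2,7). |black|=12
Step 15: on BLACK (2,7): turn L to W, flip to white, move to (2,6). |black|=11

Answer: 11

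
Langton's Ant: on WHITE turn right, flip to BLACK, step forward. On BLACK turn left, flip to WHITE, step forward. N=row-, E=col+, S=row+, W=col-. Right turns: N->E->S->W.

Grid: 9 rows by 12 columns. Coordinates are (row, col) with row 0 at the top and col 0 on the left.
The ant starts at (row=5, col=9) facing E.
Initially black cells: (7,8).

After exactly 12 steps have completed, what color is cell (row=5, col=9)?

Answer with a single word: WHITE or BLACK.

Step 1: on WHITE (5,9): turn R to S, flip to black, move to (6,9). |black|=2
Step 2: on WHITE (6,9): turn R to W, flip to black, move to (6,8). |black|=3
Step 3: on WHITE (6,8): turn R to N, flip to black, move to (5,8). |black|=4
Step 4: on WHITE (5,8): turn R to E, flip to black, move to (5,9). |black|=5
Step 5: on BLACK (5,9): turn L to N, flip to white, move to (4,9). |black|=4
Step 6: on WHITE (4,9): turn R to E, flip to black, move to (4,10). |black|=5
Step 7: on WHITE (4,10): turn R to S, flip to black, move to (5,10). |black|=6
Step 8: on WHITE (5,10): turn R to W, flip to black, move to (5,9). |black|=7
Step 9: on WHITE (5,9): turn R to N, flip to black, move to (4,9). |black|=8
Step 10: on BLACK (4,9): turn L to W, flip to white, move to (4,8). |black|=7
Step 11: on WHITE (4,8): turn R to N, flip to black, move to (3,8). |black|=8
Step 12: on WHITE (3,8): turn R to E, flip to black, move to (3,9). |black|=9

Answer: BLACK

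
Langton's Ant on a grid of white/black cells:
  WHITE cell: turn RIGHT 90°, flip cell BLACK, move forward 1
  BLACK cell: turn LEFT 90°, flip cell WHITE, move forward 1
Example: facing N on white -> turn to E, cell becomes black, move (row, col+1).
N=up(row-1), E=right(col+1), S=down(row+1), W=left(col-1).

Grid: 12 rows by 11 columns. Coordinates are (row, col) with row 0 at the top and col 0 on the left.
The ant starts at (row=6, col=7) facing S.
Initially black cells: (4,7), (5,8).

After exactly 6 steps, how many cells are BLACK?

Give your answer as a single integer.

Step 1: on WHITE (6,7): turn R to W, flip to black, move to (6,6). |black|=3
Step 2: on WHITE (6,6): turn R to N, flip to black, move to (5,6). |black|=4
Step 3: on WHITE (5,6): turn R to E, flip to black, move to (5,7). |black|=5
Step 4: on WHITE (5,7): turn R to S, flip to black, move to (6,7). |black|=6
Step 5: on BLACK (6,7): turn L to E, flip to white, move to (6,8). |black|=5
Step 6: on WHITE (6,8): turn R to S, flip to black, move to (7,8). |black|=6

Answer: 6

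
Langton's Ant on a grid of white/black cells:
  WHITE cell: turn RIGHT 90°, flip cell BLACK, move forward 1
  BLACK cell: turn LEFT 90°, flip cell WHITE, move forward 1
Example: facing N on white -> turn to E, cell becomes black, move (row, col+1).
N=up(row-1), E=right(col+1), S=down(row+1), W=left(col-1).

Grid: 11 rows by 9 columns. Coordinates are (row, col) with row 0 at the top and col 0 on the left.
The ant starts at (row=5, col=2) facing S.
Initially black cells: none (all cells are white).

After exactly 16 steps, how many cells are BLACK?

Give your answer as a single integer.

Step 1: on WHITE (5,2): turn R to W, flip to black, move to (5,1). |black|=1
Step 2: on WHITE (5,1): turn R to N, flip to black, move to (4,1). |black|=2
Step 3: on WHITE (4,1): turn R to E, flip to black, move to (4,2). |black|=3
Step 4: on WHITE (4,2): turn R to S, flip to black, move to (5,2). |black|=4
Step 5: on BLACK (5,2): turn L to E, flip to white, move to (5,3). |black|=3
Step 6: on WHITE (5,3): turn R to S, flip to black, move to (6,3). |black|=4
Step 7: on WHITE (6,3): turn R to W, flip to black, move to (6,2). |black|=5
Step 8: on WHITE (6,2): turn R to N, flip to black, move to (5,2). |black|=6
Step 9: on WHITE (5,2): turn R to E, flip to black, move to (5,3). |black|=7
Step 10: on BLACK (5,3): turn L to N, flip to white, move to (4,3). |black|=6
Step 11: on WHITE (4,3): turn R to E, flip to black, move to (4,4). |black|=7
Step 12: on WHITE (4,4): turn R to S, flip to black, move to (5,4). |black|=8
Step 13: on WHITE (5,4): turn R to W, flip to black, move to (5,3). |black|=9
Step 14: on WHITE (5,3): turn R to N, flip to black, move to (4,3). |black|=10
Step 15: on BLACK (4,3): turn L to W, flip to white, move to (4,2). |black|=9
Step 16: on BLACK (4,2): turn L to S, flip to white, move to (5,2). |black|=8

Answer: 8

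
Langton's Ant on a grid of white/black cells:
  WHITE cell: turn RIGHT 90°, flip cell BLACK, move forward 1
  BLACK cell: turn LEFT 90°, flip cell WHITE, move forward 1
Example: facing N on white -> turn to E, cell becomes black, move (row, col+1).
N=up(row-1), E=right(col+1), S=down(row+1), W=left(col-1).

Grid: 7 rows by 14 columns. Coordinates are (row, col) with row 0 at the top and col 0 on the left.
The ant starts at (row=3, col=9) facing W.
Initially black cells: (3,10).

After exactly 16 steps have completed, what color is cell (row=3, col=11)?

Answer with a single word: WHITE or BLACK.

Answer: BLACK

Derivation:
Step 1: on WHITE (3,9): turn R to N, flip to black, move to (2,9). |black|=2
Step 2: on WHITE (2,9): turn R to E, flip to black, move to (2,10). |black|=3
Step 3: on WHITE (2,10): turn R to S, flip to black, move to (3,10). |black|=4
Step 4: on BLACK (3,10): turn L to E, flip to white, move to (3,11). |black|=3
Step 5: on WHITE (3,11): turn R to S, flip to black, move to (4,11). |black|=4
Step 6: on WHITE (4,11): turn R to W, flip to black, move to (4,10). |black|=5
Step 7: on WHITE (4,10): turn R to N, flip to black, move to (3,10). |black|=6
Step 8: on WHITE (3,10): turn R to E, flip to black, move to (3,11). |black|=7
Step 9: on BLACK (3,11): turn L to N, flip to white, move to (2,11). |black|=6
Step 10: on WHITE (2,11): turn R to E, flip to black, move to (2,12). |black|=7
Step 11: on WHITE (2,12): turn R to S, flip to black, move to (3,12). |black|=8
Step 12: on WHITE (3,12): turn R to W, flip to black, move to (3,11). |black|=9
Step 13: on WHITE (3,11): turn R to N, flip to black, move to (2,11). |black|=10
Step 14: on BLACK (2,11): turn L to W, flip to white, move to (2,10). |black|=9
Step 15: on BLACK (2,10): turn L to S, flip to white, move to (3,10). |black|=8
Step 16: on BLACK (3,10): turn L to E, flip to white, move to (3,11). |black|=7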